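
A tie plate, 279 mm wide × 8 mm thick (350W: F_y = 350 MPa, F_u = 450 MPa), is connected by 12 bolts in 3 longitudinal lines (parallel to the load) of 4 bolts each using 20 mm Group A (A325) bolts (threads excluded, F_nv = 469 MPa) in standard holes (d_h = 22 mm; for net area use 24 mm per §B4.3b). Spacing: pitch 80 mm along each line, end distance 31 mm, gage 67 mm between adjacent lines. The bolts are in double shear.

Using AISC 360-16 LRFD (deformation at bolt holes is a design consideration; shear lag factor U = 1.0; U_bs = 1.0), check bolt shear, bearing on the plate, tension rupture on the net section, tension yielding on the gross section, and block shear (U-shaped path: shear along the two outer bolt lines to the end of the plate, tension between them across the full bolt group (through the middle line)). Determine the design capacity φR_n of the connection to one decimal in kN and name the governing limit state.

Bolt shear: A_b = π(20)²/4 = 314.16 mm². φR_n = 0.75 × 469 × 314.16 × 12 × 2 = 2652.1 kN.
Bearing (8 mm plate, F_u = 450 MPa): end bolts L_c = 31 − 22/2 = 20, R_n = min(1.2×20×8×450, 2.4×20×8×450) = 86.4 kN/bolt; interior L_c = 80 − 22 = 58, R_n = 172.8 kN/bolt. φR_n = 0.75 × (3×86.4 + 9×172.8) = 1360.8 kN.
Tension rupture (net): A_n = (279 − 3×24)×8 = 1656 mm² (U = 1.0, A_e = A_n). φR_n = 0.75 × 450 × 1656 = 558.9 kN.
Tension yield (gross): A_g = 279×8 = 2232 mm². φR_n = 0.90 × 350 × 2232 = 703.1 kN.
Block shear: shear path 2×[31+3×80] = 2×271 mm, A_gv = 4336, A_nv = 2×(271 − 3.5×24)×8 = 2992 mm²; tension across gage: (134 − 2×24)×8 = 688 mm². R_n = min(0.6×450×2992, 0.6×350×4336) + 1.0×450×688 = min(807.84, 910.56) + 309.6 = 1117.4 kN. φR_n = 0.75 × 1117.4 = 838.1 kN.
Governing: min(2652.1, 1360.8, 558.9, 703.1, 838.1) = 558.9 kN → net-section rupture.

558.9 kN (net-section rupture governs)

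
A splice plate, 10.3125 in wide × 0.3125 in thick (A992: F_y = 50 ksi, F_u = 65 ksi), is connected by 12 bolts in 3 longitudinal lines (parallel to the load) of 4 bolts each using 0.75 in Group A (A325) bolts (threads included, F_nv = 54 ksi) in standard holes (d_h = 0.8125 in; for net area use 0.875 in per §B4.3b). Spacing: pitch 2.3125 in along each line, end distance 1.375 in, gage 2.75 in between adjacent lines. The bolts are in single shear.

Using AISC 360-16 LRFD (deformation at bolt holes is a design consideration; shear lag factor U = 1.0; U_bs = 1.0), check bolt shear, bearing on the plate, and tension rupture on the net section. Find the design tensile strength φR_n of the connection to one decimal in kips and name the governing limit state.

Bolt shear: A_b = π(0.75)²/4 = 0.44179 in². φR_n = 0.75 × 54 × 0.44179 × 12 × 1 = 214.7 kips.
Bearing (0.3125 in plate, F_u = 65 ksi): end bolts L_c = 1.375 − 0.8125/2 = 0.96875, R_n = min(1.2×0.96875×0.3125×65, 2.4×0.75×0.3125×65) = 23.613 kips/bolt; interior L_c = 2.3125 − 0.8125 = 1.5, R_n = 36.563 kips/bolt. φR_n = 0.75 × (3×23.613 + 9×36.563) = 299.9 kips.
Tension rupture (net): A_n = (10.3125 − 3×0.875)×0.3125 = 2.4023 in² (U = 1.0, A_e = A_n). φR_n = 0.75 × 65 × 2.4023 = 117.1 kips.
Governing: min(214.7, 299.9, 117.1) = 117.1 kips → net-section rupture.

117.1 kips (net-section rupture governs)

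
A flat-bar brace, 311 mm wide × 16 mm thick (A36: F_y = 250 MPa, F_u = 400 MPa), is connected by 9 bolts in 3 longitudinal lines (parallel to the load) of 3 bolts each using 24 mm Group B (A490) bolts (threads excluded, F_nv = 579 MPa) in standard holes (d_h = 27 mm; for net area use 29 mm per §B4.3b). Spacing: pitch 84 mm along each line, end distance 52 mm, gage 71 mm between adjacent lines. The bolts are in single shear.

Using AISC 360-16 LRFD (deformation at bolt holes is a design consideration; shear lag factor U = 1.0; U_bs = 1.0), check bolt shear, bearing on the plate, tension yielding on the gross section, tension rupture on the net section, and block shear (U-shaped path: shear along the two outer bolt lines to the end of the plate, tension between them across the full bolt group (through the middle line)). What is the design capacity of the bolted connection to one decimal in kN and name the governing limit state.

Bolt shear: A_b = π(24)²/4 = 452.39 mm². φR_n = 0.75 × 579 × 452.39 × 9 × 1 = 1768.1 kN.
Bearing (16 mm plate, F_u = 400 MPa): end bolts L_c = 52 − 27/2 = 38.5, R_n = min(1.2×38.5×16×400, 2.4×24×16×400) = 295.68 kN/bolt; interior L_c = 84 − 27 = 57, R_n = 368.64 kN/bolt. φR_n = 0.75 × (3×295.68 + 6×368.64) = 2324.2 kN.
Tension yield (gross): A_g = 311×16 = 4976 mm². φR_n = 0.90 × 250 × 4976 = 1119.6 kN.
Tension rupture (net): A_n = (311 − 3×29)×16 = 3584 mm² (U = 1.0, A_e = A_n). φR_n = 0.75 × 400 × 3584 = 1075.2 kN.
Block shear: shear path 2×[52+2×84] = 2×220 mm, A_gv = 7040, A_nv = 2×(220 − 2.5×29)×16 = 4720 mm²; tension across gage: (142 − 2×29)×16 = 1344 mm². R_n = min(0.6×400×4720, 0.6×250×7040) + 1.0×400×1344 = min(1132.8, 1056) + 537.6 = 1593.6 kN. φR_n = 0.75 × 1593.6 = 1195.2 kN.
Governing: min(1768.1, 2324.2, 1119.6, 1075.2, 1195.2) = 1075.2 kN → net-section rupture.

1075.2 kN (net-section rupture governs)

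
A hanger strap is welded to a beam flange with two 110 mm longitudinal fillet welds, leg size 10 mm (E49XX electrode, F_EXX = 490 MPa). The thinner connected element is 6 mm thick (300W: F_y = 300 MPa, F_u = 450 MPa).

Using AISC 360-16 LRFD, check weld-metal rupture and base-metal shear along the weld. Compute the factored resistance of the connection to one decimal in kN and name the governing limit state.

Weld metal: throat = 0.707×10 = 7.07 mm, L = 2×110 = 220 mm. φR_n = 0.75 × 0.6 × 490 × 7.07 × 220 = 343.0 kN.
Base metal shear (6 mm plate): yield φR_n = 1.0×0.6×300×6×220 = 237.6 kN; rupture φR_n = 0.75×0.6×450×6×220 = 267.3 kN; take 237.6 kN (yield).
Governing: min(343.0, 237.6) = 237.6 kN → base-metal shear.

237.6 kN (base-metal shear governs)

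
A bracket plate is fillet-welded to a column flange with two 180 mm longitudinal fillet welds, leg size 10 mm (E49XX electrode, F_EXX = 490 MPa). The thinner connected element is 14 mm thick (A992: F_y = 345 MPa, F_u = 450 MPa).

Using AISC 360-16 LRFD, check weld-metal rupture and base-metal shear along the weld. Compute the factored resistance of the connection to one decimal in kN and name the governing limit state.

561.2 kN (weld metal governs)

Weld metal: throat = 0.707×10 = 7.07 mm, L = 2×180 = 360 mm. φR_n = 0.75 × 0.6 × 490 × 7.07 × 360 = 561.2 kN.
Base metal shear (14 mm plate): yield φR_n = 1.0×0.6×345×14×360 = 1043.3 kN; rupture φR_n = 0.75×0.6×450×14×360 = 1020.6 kN; take 1020.6 kN (rupture).
Governing: min(561.2, 1020.6) = 561.2 kN → weld metal.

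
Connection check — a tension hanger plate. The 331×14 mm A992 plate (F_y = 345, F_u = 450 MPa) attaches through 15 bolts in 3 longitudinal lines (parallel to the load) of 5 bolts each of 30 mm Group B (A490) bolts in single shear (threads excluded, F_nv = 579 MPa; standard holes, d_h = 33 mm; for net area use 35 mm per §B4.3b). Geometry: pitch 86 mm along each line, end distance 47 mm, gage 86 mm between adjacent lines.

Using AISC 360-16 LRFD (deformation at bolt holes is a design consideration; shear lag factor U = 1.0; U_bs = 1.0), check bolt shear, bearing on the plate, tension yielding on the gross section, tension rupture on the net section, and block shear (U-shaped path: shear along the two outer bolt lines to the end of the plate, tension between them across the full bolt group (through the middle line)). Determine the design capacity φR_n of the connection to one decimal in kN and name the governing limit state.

Bolt shear: A_b = π(30)²/4 = 706.86 mm². φR_n = 0.75 × 579 × 706.86 × 15 × 1 = 4604.3 kN.
Bearing (14 mm plate, F_u = 450 MPa): end bolts L_c = 47 − 33/2 = 30.5, R_n = min(1.2×30.5×14×450, 2.4×30×14×450) = 230.58 kN/bolt; interior L_c = 86 − 33 = 53, R_n = 400.68 kN/bolt. φR_n = 0.75 × (3×230.58 + 12×400.68) = 4124.9 kN.
Tension yield (gross): A_g = 331×14 = 4634 mm². φR_n = 0.90 × 345 × 4634 = 1438.9 kN.
Tension rupture (net): A_n = (331 − 3×35)×14 = 3164 mm² (U = 1.0, A_e = A_n). φR_n = 0.75 × 450 × 3164 = 1067.9 kN.
Block shear: shear path 2×[47+4×86] = 2×391 mm, A_gv = 10948, A_nv = 2×(391 − 4.5×35)×14 = 6538 mm²; tension across gage: (172 − 2×35)×14 = 1428 mm². R_n = min(0.6×450×6538, 0.6×345×10948) + 1.0×450×1428 = min(1765.3, 2266.2) + 642.6 = 2407.9 kN. φR_n = 0.75 × 2407.9 = 1805.9 kN.
Governing: min(4604.3, 4124.9, 1438.9, 1067.9, 1805.9) = 1067.9 kN → net-section rupture.

1067.9 kN (net-section rupture governs)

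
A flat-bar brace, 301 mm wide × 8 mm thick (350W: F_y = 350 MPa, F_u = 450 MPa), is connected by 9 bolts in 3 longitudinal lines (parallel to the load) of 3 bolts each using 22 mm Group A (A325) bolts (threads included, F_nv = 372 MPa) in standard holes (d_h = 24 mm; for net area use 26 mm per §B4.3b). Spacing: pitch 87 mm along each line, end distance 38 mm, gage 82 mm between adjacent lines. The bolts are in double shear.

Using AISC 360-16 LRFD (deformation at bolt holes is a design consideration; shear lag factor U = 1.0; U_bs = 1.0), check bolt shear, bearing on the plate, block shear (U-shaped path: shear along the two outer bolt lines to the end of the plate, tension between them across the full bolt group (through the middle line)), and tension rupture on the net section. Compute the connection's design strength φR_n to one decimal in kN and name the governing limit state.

602.1 kN (net-section rupture governs)

Bolt shear: A_b = π(22)²/4 = 380.13 mm². φR_n = 0.75 × 372 × 380.13 × 9 × 2 = 1909.0 kN.
Bearing (8 mm plate, F_u = 450 MPa): end bolts L_c = 38 − 24/2 = 26, R_n = min(1.2×26×8×450, 2.4×22×8×450) = 112.32 kN/bolt; interior L_c = 87 − 24 = 63, R_n = 190.08 kN/bolt. φR_n = 0.75 × (3×112.32 + 6×190.08) = 1108.1 kN.
Block shear: shear path 2×[38+2×87] = 2×212 mm, A_gv = 3392, A_nv = 2×(212 − 2.5×26)×8 = 2352 mm²; tension across gage: (164 − 2×26)×8 = 896 mm². R_n = min(0.6×450×2352, 0.6×350×3392) + 1.0×450×896 = min(635.04, 712.32) + 403.2 = 1038.2 kN. φR_n = 0.75 × 1038.2 = 778.7 kN.
Tension rupture (net): A_n = (301 − 3×26)×8 = 1784 mm² (U = 1.0, A_e = A_n). φR_n = 0.75 × 450 × 1784 = 602.1 kN.
Governing: min(1909.0, 1108.1, 778.7, 602.1) = 602.1 kN → net-section rupture.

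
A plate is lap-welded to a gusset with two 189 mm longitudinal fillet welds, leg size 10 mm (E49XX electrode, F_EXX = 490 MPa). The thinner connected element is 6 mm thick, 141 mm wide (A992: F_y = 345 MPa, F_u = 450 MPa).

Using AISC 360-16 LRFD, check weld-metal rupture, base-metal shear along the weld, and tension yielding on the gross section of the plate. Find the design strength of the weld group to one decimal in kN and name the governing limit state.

Weld metal: throat = 0.707×10 = 7.07 mm, L = 2×189 = 378 mm. φR_n = 0.75 × 0.6 × 490 × 7.07 × 378 = 589.3 kN.
Base metal shear (6 mm plate): yield φR_n = 1.0×0.6×345×6×378 = 469.5 kN; rupture φR_n = 0.75×0.6×450×6×378 = 459.3 kN; take 459.3 kN (rupture).
Tension yield (gross): A_g = 141×6 = 846 mm². φR_n = 0.90 × 345 × 846 = 262.7 kN.
Governing: min(589.3, 459.3, 262.7) = 262.7 kN → gross-section yield.

262.7 kN (gross-section yield governs)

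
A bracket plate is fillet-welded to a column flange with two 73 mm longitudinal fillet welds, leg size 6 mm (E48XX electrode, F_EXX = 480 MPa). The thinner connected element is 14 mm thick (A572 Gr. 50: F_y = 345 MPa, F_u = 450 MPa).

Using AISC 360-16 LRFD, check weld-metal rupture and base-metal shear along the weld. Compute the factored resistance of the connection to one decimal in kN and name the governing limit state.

133.8 kN (weld metal governs)

Weld metal: throat = 0.707×6 = 4.242 mm, L = 2×73 = 146 mm. φR_n = 0.75 × 0.6 × 480 × 4.242 × 146 = 133.8 kN.
Base metal shear (14 mm plate): yield φR_n = 1.0×0.6×345×14×146 = 423.1 kN; rupture φR_n = 0.75×0.6×450×14×146 = 413.9 kN; take 413.9 kN (rupture).
Governing: min(133.8, 413.9) = 133.8 kN → weld metal.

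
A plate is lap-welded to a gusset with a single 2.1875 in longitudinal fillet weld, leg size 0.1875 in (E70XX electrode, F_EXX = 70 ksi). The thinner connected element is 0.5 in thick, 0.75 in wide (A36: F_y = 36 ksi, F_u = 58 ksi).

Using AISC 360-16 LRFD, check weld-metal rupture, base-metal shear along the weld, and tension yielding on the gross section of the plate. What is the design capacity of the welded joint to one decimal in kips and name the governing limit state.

9.1 kips (weld metal governs)

Weld metal: throat = 0.707×0.1875 = 0.13256 in, L = 2.1875 in. φR_n = 0.75 × 0.6 × 70 × 0.13256 × 2.1875 = 9.1 kips.
Base metal shear (0.5 in plate): yield φR_n = 1.0×0.6×36×0.5×2.1875 = 23.6 kips; rupture φR_n = 0.75×0.6×58×0.5×2.1875 = 28.5 kips; take 23.6 kips (yield).
Tension yield (gross): A_g = 0.75×0.5 = 0.375 in². φR_n = 0.90 × 36 × 0.375 = 12.2 kips.
Governing: min(9.1, 23.6, 12.2) = 9.1 kips → weld metal.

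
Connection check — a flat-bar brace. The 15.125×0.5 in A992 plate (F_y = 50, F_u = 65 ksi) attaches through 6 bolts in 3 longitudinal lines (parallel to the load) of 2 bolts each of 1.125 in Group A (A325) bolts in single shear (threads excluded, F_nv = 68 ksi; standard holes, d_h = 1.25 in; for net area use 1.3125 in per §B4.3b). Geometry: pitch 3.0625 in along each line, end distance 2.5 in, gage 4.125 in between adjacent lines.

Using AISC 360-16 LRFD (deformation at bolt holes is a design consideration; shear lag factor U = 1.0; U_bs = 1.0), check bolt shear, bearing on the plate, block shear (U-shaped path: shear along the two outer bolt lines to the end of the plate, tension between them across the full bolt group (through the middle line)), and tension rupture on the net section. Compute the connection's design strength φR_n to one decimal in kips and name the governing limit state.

Bolt shear: A_b = π(1.125)²/4 = 0.99402 in². φR_n = 0.75 × 68 × 0.99402 × 6 × 1 = 304.2 kips.
Bearing (0.5 in plate, F_u = 65 ksi): end bolts L_c = 2.5 − 1.25/2 = 1.875, R_n = min(1.2×1.875×0.5×65, 2.4×1.125×0.5×65) = 73.125 kips/bolt; interior L_c = 3.0625 − 1.25 = 1.8125, R_n = 70.688 kips/bolt. φR_n = 0.75 × (3×73.125 + 3×70.688) = 323.6 kips.
Block shear: shear path 2×[2.5+1×3.0625] = 2×5.5625 in, A_gv = 5.5625, A_nv = 2×(5.5625 − 1.5×1.3125)×0.5 = 3.5938 in²; tension across gage: (8.25 − 2×1.3125)×0.5 = 2.8125 in². R_n = min(0.6×65×3.5938, 0.6×50×5.5625) + 1.0×65×2.8125 = min(140.16, 166.88) + 182.81 = 322.97 kips. φR_n = 0.75 × 322.97 = 242.2 kips.
Tension rupture (net): A_n = (15.125 − 3×1.3125)×0.5 = 5.5938 in² (U = 1.0, A_e = A_n). φR_n = 0.75 × 65 × 5.5938 = 272.7 kips.
Governing: min(304.2, 323.6, 242.2, 272.7) = 242.2 kips → block shear.

242.2 kips (block shear governs)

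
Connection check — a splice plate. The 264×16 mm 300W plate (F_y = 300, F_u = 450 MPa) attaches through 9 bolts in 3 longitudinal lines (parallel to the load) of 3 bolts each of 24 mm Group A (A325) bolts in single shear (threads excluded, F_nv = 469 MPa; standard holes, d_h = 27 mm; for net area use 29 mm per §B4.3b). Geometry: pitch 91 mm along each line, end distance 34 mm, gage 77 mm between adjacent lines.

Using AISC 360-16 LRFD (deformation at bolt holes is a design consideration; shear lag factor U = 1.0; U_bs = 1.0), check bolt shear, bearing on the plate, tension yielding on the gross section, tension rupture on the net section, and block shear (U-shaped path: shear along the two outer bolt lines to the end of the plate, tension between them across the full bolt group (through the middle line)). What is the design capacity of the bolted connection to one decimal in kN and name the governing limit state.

955.8 kN (net-section rupture governs)

Bolt shear: A_b = π(24)²/4 = 452.39 mm². φR_n = 0.75 × 469 × 452.39 × 9 × 1 = 1432.2 kN.
Bearing (16 mm plate, F_u = 450 MPa): end bolts L_c = 34 − 27/2 = 20.5, R_n = min(1.2×20.5×16×450, 2.4×24×16×450) = 177.12 kN/bolt; interior L_c = 91 − 27 = 64, R_n = 414.72 kN/bolt. φR_n = 0.75 × (3×177.12 + 6×414.72) = 2264.8 kN.
Tension yield (gross): A_g = 264×16 = 4224 mm². φR_n = 0.90 × 300 × 4224 = 1140.5 kN.
Tension rupture (net): A_n = (264 − 3×29)×16 = 2832 mm² (U = 1.0, A_e = A_n). φR_n = 0.75 × 450 × 2832 = 955.8 kN.
Block shear: shear path 2×[34+2×91] = 2×216 mm, A_gv = 6912, A_nv = 2×(216 − 2.5×29)×16 = 4592 mm²; tension across gage: (154 − 2×29)×16 = 1536 mm². R_n = min(0.6×450×4592, 0.6×300×6912) + 1.0×450×1536 = min(1239.8, 1244.2) + 691.2 = 1931 kN. φR_n = 0.75 × 1931 = 1448.3 kN.
Governing: min(1432.2, 2264.8, 1140.5, 955.8, 1448.3) = 955.8 kN → net-section rupture.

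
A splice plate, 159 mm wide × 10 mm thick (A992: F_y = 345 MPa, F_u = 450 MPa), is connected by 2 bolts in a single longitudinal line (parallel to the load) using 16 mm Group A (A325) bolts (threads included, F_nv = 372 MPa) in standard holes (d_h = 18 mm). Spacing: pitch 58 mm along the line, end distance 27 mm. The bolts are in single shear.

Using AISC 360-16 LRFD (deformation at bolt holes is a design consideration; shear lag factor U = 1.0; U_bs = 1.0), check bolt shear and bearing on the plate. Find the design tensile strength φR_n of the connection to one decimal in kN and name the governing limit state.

Bolt shear: A_b = π(16)²/4 = 201.06 mm². φR_n = 0.75 × 372 × 201.06 × 2 × 1 = 112.2 kN.
Bearing (10 mm plate, F_u = 450 MPa): end bolts L_c = 27 − 18/2 = 18, R_n = min(1.2×18×10×450, 2.4×16×10×450) = 97.2 kN/bolt; interior L_c = 58 − 18 = 40, R_n = 172.8 kN/bolt. φR_n = 0.75 × (1×97.2 + 1×172.8) = 202.5 kN.
Governing: min(112.2, 202.5) = 112.2 kN → bolt shear.

112.2 kN (bolt shear governs)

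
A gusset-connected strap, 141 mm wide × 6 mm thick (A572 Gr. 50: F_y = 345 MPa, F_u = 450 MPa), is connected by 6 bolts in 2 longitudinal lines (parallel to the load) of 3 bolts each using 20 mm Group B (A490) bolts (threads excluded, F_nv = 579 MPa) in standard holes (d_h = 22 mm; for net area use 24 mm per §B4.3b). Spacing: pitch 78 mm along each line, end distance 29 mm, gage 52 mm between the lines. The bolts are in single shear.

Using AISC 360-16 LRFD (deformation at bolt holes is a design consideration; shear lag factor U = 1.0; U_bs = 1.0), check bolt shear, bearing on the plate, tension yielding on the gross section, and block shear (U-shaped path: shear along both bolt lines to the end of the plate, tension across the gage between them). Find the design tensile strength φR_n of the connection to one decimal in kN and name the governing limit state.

Bolt shear: A_b = π(20)²/4 = 314.16 mm². φR_n = 0.75 × 579 × 314.16 × 6 × 1 = 818.5 kN.
Bearing (6 mm plate, F_u = 450 MPa): end bolts L_c = 29 − 22/2 = 18, R_n = min(1.2×18×6×450, 2.4×20×6×450) = 58.32 kN/bolt; interior L_c = 78 − 22 = 56, R_n = 129.6 kN/bolt. φR_n = 0.75 × (2×58.32 + 4×129.6) = 476.3 kN.
Tension yield (gross): A_g = 141×6 = 846 mm². φR_n = 0.90 × 345 × 846 = 262.7 kN.
Block shear: shear path 2×[29+2×78] = 2×185 mm, A_gv = 2220, A_nv = 2×(185 − 2.5×24)×6 = 1500 mm²; tension across gage: (52 − 1×24)×6 = 168 mm². R_n = min(0.6×450×1500, 0.6×345×2220) + 1.0×450×168 = min(405, 459.54) + 75.6 = 480.6 kN. φR_n = 0.75 × 480.6 = 360.5 kN.
Governing: min(818.5, 476.3, 262.7, 360.5) = 262.7 kN → gross-section yield.

262.7 kN (gross-section yield governs)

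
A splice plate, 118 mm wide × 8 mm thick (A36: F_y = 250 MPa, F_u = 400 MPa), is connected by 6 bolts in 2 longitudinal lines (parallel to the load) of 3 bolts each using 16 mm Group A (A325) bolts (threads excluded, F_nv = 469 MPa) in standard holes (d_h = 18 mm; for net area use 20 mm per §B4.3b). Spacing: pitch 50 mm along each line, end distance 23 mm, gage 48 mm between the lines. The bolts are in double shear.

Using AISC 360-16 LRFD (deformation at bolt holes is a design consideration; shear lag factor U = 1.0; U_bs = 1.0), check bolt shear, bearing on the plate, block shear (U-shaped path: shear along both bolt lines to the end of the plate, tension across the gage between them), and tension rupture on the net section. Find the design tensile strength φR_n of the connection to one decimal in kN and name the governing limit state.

187.2 kN (net-section rupture governs)

Bolt shear: A_b = π(16)²/4 = 201.06 mm². φR_n = 0.75 × 469 × 201.06 × 6 × 2 = 848.7 kN.
Bearing (8 mm plate, F_u = 400 MPa): end bolts L_c = 23 − 18/2 = 14, R_n = min(1.2×14×8×400, 2.4×16×8×400) = 53.76 kN/bolt; interior L_c = 50 − 18 = 32, R_n = 122.88 kN/bolt. φR_n = 0.75 × (2×53.76 + 4×122.88) = 449.3 kN.
Block shear: shear path 2×[23+2×50] = 2×123 mm, A_gv = 1968, A_nv = 2×(123 − 2.5×20)×8 = 1168 mm²; tension across gage: (48 − 1×20)×8 = 224 mm². R_n = min(0.6×400×1168, 0.6×250×1968) + 1.0×400×224 = min(280.32, 295.2) + 89.6 = 369.92 kN. φR_n = 0.75 × 369.92 = 277.4 kN.
Tension rupture (net): A_n = (118 − 2×20)×8 = 624 mm² (U = 1.0, A_e = A_n). φR_n = 0.75 × 400 × 624 = 187.2 kN.
Governing: min(848.7, 449.3, 277.4, 187.2) = 187.2 kN → net-section rupture.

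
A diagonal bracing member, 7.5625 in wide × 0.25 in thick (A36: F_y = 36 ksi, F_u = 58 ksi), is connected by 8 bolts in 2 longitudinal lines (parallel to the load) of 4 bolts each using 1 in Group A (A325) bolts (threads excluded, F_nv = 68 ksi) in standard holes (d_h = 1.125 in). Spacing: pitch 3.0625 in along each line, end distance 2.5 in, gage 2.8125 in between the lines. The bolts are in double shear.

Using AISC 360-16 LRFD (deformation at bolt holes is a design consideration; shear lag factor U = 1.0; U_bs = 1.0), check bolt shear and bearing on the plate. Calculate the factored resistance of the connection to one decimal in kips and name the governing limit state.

Bolt shear: A_b = π(1)²/4 = 0.7854 in². φR_n = 0.75 × 68 × 0.7854 × 8 × 2 = 640.9 kips.
Bearing (0.25 in plate, F_u = 58 ksi): end bolts L_c = 2.5 − 1.125/2 = 1.9375, R_n = min(1.2×1.9375×0.25×58, 2.4×1×0.25×58) = 33.713 kips/bolt; interior L_c = 3.0625 − 1.125 = 1.9375, R_n = 33.713 kips/bolt. φR_n = 0.75 × (2×33.713 + 6×33.713) = 202.3 kips.
Governing: min(640.9, 202.3) = 202.3 kips → bearing.

202.3 kips (bearing governs)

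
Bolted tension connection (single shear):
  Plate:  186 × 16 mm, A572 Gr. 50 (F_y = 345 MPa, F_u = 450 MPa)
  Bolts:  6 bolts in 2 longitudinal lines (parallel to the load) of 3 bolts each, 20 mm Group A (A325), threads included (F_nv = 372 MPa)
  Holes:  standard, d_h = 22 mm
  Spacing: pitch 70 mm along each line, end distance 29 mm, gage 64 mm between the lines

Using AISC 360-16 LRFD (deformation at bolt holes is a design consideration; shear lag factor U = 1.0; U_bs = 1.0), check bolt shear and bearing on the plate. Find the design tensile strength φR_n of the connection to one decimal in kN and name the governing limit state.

525.9 kN (bolt shear governs)

Bolt shear: A_b = π(20)²/4 = 314.16 mm². φR_n = 0.75 × 372 × 314.16 × 6 × 1 = 525.9 kN.
Bearing (16 mm plate, F_u = 450 MPa): end bolts L_c = 29 − 22/2 = 18, R_n = min(1.2×18×16×450, 2.4×20×16×450) = 155.52 kN/bolt; interior L_c = 70 − 22 = 48, R_n = 345.6 kN/bolt. φR_n = 0.75 × (2×155.52 + 4×345.6) = 1270.1 kN.
Governing: min(525.9, 1270.1) = 525.9 kN → bolt shear.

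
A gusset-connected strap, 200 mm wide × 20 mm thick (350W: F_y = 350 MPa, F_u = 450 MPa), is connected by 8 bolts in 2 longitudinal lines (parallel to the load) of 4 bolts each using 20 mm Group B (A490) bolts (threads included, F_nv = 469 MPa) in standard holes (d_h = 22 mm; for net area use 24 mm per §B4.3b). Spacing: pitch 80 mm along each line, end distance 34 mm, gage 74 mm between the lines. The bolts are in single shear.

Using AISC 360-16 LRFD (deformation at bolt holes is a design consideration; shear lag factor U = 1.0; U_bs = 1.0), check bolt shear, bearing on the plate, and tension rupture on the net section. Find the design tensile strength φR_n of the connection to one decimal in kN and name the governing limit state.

884.0 kN (bolt shear governs)

Bolt shear: A_b = π(20)²/4 = 314.16 mm². φR_n = 0.75 × 469 × 314.16 × 8 × 1 = 884.0 kN.
Bearing (20 mm plate, F_u = 450 MPa): end bolts L_c = 34 − 22/2 = 23, R_n = min(1.2×23×20×450, 2.4×20×20×450) = 248.4 kN/bolt; interior L_c = 80 − 22 = 58, R_n = 432 kN/bolt. φR_n = 0.75 × (2×248.4 + 6×432) = 2316.6 kN.
Tension rupture (net): A_n = (200 − 2×24)×20 = 3040 mm² (U = 1.0, A_e = A_n). φR_n = 0.75 × 450 × 3040 = 1026.0 kN.
Governing: min(884.0, 2316.6, 1026.0) = 884.0 kN → bolt shear.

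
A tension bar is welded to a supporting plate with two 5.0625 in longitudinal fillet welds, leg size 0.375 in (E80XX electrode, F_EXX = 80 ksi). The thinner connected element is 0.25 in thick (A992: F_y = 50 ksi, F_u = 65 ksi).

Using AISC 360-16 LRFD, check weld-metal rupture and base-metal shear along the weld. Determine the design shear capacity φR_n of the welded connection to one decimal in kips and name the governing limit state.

Weld metal: throat = 0.707×0.375 = 0.26513 in, L = 2×5.0625 = 10.125 in. φR_n = 0.75 × 0.6 × 80 × 0.26513 × 10.125 = 96.6 kips.
Base metal shear (0.25 in plate): yield φR_n = 1.0×0.6×50×0.25×10.125 = 75.9 kips; rupture φR_n = 0.75×0.6×65×0.25×10.125 = 74.0 kips; take 74.0 kips (rupture).
Governing: min(96.6, 74.0) = 74.0 kips → base-metal shear.

74.0 kips (base-metal shear governs)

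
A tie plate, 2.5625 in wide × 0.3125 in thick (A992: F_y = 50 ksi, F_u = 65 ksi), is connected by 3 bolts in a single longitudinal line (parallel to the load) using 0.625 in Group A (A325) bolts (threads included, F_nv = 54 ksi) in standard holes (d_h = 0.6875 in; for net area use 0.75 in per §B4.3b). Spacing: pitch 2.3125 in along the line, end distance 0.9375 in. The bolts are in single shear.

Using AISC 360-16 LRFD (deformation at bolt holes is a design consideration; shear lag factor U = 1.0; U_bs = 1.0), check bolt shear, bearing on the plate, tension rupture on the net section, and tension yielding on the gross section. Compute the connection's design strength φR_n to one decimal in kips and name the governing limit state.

Bolt shear: A_b = π(0.625)²/4 = 0.3068 in². φR_n = 0.75 × 54 × 0.3068 × 3 × 1 = 37.3 kips.
Bearing (0.3125 in plate, F_u = 65 ksi): end bolts L_c = 0.9375 − 0.6875/2 = 0.59375, R_n = min(1.2×0.59375×0.3125×65, 2.4×0.625×0.3125×65) = 14.473 kips/bolt; interior L_c = 2.3125 − 0.6875 = 1.625, R_n = 30.469 kips/bolt. φR_n = 0.75 × (1×14.473 + 2×30.469) = 56.6 kips.
Tension rupture (net): A_n = (2.5625 − 1×0.75)×0.3125 = 0.56641 in² (U = 1.0, A_e = A_n). φR_n = 0.75 × 65 × 0.56641 = 27.6 kips.
Tension yield (gross): A_g = 2.5625×0.3125 = 0.80078 in². φR_n = 0.90 × 50 × 0.80078 = 36.0 kips.
Governing: min(37.3, 56.6, 27.6, 36.0) = 27.6 kips → net-section rupture.

27.6 kips (net-section rupture governs)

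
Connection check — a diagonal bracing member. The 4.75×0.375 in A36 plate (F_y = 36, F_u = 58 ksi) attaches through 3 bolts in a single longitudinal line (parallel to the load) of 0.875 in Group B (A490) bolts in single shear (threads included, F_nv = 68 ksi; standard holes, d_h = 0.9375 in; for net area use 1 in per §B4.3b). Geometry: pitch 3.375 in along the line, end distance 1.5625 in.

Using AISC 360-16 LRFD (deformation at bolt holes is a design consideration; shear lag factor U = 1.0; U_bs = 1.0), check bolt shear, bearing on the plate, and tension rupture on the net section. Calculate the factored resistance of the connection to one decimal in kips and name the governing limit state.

Bolt shear: A_b = π(0.875)²/4 = 0.60132 in². φR_n = 0.75 × 68 × 0.60132 × 3 × 1 = 92.0 kips.
Bearing (0.375 in plate, F_u = 58 ksi): end bolts L_c = 1.5625 − 0.9375/2 = 1.09375, R_n = min(1.2×1.09375×0.375×58, 2.4×0.875×0.375×58) = 28.547 kips/bolt; interior L_c = 3.375 − 0.9375 = 2.4375, R_n = 45.675 kips/bolt. φR_n = 0.75 × (1×28.547 + 2×45.675) = 89.9 kips.
Tension rupture (net): A_n = (4.75 − 1×1)×0.375 = 1.4063 in² (U = 1.0, A_e = A_n). φR_n = 0.75 × 58 × 1.4063 = 61.2 kips.
Governing: min(92.0, 89.9, 61.2) = 61.2 kips → net-section rupture.

61.2 kips (net-section rupture governs)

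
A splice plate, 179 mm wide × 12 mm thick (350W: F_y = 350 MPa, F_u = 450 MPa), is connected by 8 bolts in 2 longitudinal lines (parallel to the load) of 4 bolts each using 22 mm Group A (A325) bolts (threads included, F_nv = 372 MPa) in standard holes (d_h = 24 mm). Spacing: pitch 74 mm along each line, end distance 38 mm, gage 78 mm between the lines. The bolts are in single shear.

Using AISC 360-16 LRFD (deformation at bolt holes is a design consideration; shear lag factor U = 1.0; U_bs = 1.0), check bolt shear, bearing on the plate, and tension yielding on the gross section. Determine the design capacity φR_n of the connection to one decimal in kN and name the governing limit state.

676.6 kN (gross-section yield governs)

Bolt shear: A_b = π(22)²/4 = 380.13 mm². φR_n = 0.75 × 372 × 380.13 × 8 × 1 = 848.5 kN.
Bearing (12 mm plate, F_u = 450 MPa): end bolts L_c = 38 − 24/2 = 26, R_n = min(1.2×26×12×450, 2.4×22×12×450) = 168.48 kN/bolt; interior L_c = 74 − 24 = 50, R_n = 285.12 kN/bolt. φR_n = 0.75 × (2×168.48 + 6×285.12) = 1535.8 kN.
Tension yield (gross): A_g = 179×12 = 2148 mm². φR_n = 0.90 × 350 × 2148 = 676.6 kN.
Governing: min(848.5, 1535.8, 676.6) = 676.6 kN → gross-section yield.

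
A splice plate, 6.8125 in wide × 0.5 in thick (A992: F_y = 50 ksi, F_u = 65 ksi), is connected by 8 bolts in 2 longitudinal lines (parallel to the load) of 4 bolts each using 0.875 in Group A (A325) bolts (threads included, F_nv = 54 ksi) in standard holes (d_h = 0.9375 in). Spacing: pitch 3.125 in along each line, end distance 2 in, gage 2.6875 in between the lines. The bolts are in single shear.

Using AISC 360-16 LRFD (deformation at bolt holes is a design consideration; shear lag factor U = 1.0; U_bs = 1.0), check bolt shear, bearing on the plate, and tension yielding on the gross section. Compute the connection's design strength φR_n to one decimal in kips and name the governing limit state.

Bolt shear: A_b = π(0.875)²/4 = 0.60132 in². φR_n = 0.75 × 54 × 0.60132 × 8 × 1 = 194.8 kips.
Bearing (0.5 in plate, F_u = 65 ksi): end bolts L_c = 2 − 0.9375/2 = 1.53125, R_n = min(1.2×1.53125×0.5×65, 2.4×0.875×0.5×65) = 59.719 kips/bolt; interior L_c = 3.125 − 0.9375 = 2.1875, R_n = 68.25 kips/bolt. φR_n = 0.75 × (2×59.719 + 6×68.25) = 396.7 kips.
Tension yield (gross): A_g = 6.8125×0.5 = 3.4063 in². φR_n = 0.90 × 50 × 3.4063 = 153.3 kips.
Governing: min(194.8, 396.7, 153.3) = 153.3 kips → gross-section yield.

153.3 kips (gross-section yield governs)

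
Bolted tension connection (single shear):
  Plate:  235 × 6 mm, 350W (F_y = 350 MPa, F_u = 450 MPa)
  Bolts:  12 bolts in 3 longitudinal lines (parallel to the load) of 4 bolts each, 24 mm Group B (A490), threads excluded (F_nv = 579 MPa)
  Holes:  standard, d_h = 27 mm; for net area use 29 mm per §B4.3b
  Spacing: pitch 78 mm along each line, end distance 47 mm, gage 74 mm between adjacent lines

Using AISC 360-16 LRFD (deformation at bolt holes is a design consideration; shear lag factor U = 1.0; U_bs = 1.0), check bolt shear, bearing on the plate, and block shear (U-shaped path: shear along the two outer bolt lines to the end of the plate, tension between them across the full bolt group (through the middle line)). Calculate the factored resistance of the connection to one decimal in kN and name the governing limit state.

618.4 kN (block shear governs)

Bolt shear: A_b = π(24)²/4 = 452.39 mm². φR_n = 0.75 × 579 × 452.39 × 12 × 1 = 2357.4 kN.
Bearing (6 mm plate, F_u = 450 MPa): end bolts L_c = 47 − 27/2 = 33.5, R_n = min(1.2×33.5×6×450, 2.4×24×6×450) = 108.54 kN/bolt; interior L_c = 78 − 27 = 51, R_n = 155.52 kN/bolt. φR_n = 0.75 × (3×108.54 + 9×155.52) = 1294.0 kN.
Block shear: shear path 2×[47+3×78] = 2×281 mm, A_gv = 3372, A_nv = 2×(281 − 3.5×29)×6 = 2154 mm²; tension across gage: (148 − 2×29)×6 = 540 mm². R_n = min(0.6×450×2154, 0.6×350×3372) + 1.0×450×540 = min(581.58, 708.12) + 243 = 824.58 kN. φR_n = 0.75 × 824.58 = 618.4 kN.
Governing: min(2357.4, 1294.0, 618.4) = 618.4 kN → block shear.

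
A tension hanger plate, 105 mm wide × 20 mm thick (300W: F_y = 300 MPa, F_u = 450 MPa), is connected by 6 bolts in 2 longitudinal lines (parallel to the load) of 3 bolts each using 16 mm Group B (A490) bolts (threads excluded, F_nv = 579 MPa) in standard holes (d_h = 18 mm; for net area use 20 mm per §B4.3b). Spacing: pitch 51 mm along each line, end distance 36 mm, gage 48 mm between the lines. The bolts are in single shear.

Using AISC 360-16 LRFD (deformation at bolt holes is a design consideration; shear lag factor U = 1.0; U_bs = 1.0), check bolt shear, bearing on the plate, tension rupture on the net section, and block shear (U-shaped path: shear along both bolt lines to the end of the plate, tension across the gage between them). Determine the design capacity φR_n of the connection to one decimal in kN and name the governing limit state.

Bolt shear: A_b = π(16)²/4 = 201.06 mm². φR_n = 0.75 × 579 × 201.06 × 6 × 1 = 523.9 kN.
Bearing (20 mm plate, F_u = 450 MPa): end bolts L_c = 36 − 18/2 = 27, R_n = min(1.2×27×20×450, 2.4×16×20×450) = 291.6 kN/bolt; interior L_c = 51 − 18 = 33, R_n = 345.6 kN/bolt. φR_n = 0.75 × (2×291.6 + 4×345.6) = 1474.2 kN.
Tension rupture (net): A_n = (105 − 2×20)×20 = 1300 mm² (U = 1.0, A_e = A_n). φR_n = 0.75 × 450 × 1300 = 438.8 kN.
Block shear: shear path 2×[36+2×51] = 2×138 mm, A_gv = 5520, A_nv = 2×(138 − 2.5×20)×20 = 3520 mm²; tension across gage: (48 − 1×20)×20 = 560 mm². R_n = min(0.6×450×3520, 0.6×300×5520) + 1.0×450×560 = min(950.4, 993.6) + 252 = 1202.4 kN. φR_n = 0.75 × 1202.4 = 901.8 kN.
Governing: min(523.9, 1474.2, 438.8, 901.8) = 438.8 kN → net-section rupture.

438.8 kN (net-section rupture governs)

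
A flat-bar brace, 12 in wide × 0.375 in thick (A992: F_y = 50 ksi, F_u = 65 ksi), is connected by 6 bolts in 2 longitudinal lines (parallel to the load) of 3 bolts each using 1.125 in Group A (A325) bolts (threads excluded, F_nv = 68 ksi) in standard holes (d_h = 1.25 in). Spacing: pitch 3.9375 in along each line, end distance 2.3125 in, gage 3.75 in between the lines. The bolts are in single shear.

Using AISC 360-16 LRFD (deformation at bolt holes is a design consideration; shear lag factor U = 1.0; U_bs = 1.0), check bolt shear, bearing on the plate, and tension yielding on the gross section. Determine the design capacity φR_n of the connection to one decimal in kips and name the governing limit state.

202.5 kips (gross-section yield governs)

Bolt shear: A_b = π(1.125)²/4 = 0.99402 in². φR_n = 0.75 × 68 × 0.99402 × 6 × 1 = 304.2 kips.
Bearing (0.375 in plate, F_u = 65 ksi): end bolts L_c = 2.3125 − 1.25/2 = 1.6875, R_n = min(1.2×1.6875×0.375×65, 2.4×1.125×0.375×65) = 49.359 kips/bolt; interior L_c = 3.9375 − 1.25 = 2.6875, R_n = 65.813 kips/bolt. φR_n = 0.75 × (2×49.359 + 4×65.813) = 271.5 kips.
Tension yield (gross): A_g = 12×0.375 = 4.5 in². φR_n = 0.90 × 50 × 4.5 = 202.5 kips.
Governing: min(304.2, 271.5, 202.5) = 202.5 kips → gross-section yield.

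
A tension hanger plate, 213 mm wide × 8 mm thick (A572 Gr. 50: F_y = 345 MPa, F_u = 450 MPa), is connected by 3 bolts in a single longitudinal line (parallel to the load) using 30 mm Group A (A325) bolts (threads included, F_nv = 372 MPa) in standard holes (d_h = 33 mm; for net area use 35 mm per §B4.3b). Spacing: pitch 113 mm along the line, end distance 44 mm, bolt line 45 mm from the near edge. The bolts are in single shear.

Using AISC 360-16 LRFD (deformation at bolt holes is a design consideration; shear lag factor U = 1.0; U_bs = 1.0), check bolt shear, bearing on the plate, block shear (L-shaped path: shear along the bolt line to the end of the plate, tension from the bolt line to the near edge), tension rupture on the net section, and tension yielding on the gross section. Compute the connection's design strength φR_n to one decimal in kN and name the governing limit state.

369.9 kN (block shear governs)

Bolt shear: A_b = π(30)²/4 = 706.86 mm². φR_n = 0.75 × 372 × 706.86 × 3 × 1 = 591.6 kN.
Bearing (8 mm plate, F_u = 450 MPa): end bolts L_c = 44 − 33/2 = 27.5, R_n = min(1.2×27.5×8×450, 2.4×30×8×450) = 118.8 kN/bolt; interior L_c = 113 − 33 = 80, R_n = 259.2 kN/bolt. φR_n = 0.75 × (1×118.8 + 2×259.2) = 477.9 kN.
Block shear: shear path 1×[44+2×113] = 1×270 mm, A_gv = 2160, A_nv = 1×(270 − 2.5×35)×8 = 1460 mm²; tension to near edge: (45 − 0.5×35)×8 = 220 mm². R_n = min(0.6×450×1460, 0.6×345×2160) + 1.0×450×220 = min(394.2, 447.12) + 99 = 493.2 kN. φR_n = 0.75 × 493.2 = 369.9 kN.
Tension rupture (net): A_n = (213 − 1×35)×8 = 1424 mm² (U = 1.0, A_e = A_n). φR_n = 0.75 × 450 × 1424 = 480.6 kN.
Tension yield (gross): A_g = 213×8 = 1704 mm². φR_n = 0.90 × 345 × 1704 = 529.1 kN.
Governing: min(591.6, 477.9, 369.9, 480.6, 529.1) = 369.9 kN → block shear.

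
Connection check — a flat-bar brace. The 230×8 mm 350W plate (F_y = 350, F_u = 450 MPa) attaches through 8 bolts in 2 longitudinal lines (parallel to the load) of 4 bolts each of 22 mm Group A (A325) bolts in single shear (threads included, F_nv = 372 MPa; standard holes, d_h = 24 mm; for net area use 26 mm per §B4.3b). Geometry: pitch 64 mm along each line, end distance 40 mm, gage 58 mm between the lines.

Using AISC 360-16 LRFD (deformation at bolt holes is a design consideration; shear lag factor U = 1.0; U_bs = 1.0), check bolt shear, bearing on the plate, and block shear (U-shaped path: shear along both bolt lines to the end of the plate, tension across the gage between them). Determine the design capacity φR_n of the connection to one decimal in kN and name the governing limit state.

543.2 kN (block shear governs)

Bolt shear: A_b = π(22)²/4 = 380.13 mm². φR_n = 0.75 × 372 × 380.13 × 8 × 1 = 848.5 kN.
Bearing (8 mm plate, F_u = 450 MPa): end bolts L_c = 40 − 24/2 = 28, R_n = min(1.2×28×8×450, 2.4×22×8×450) = 120.96 kN/bolt; interior L_c = 64 − 24 = 40, R_n = 172.8 kN/bolt. φR_n = 0.75 × (2×120.96 + 6×172.8) = 959.0 kN.
Block shear: shear path 2×[40+3×64] = 2×232 mm, A_gv = 3712, A_nv = 2×(232 − 3.5×26)×8 = 2256 mm²; tension across gage: (58 − 1×26)×8 = 256 mm². R_n = min(0.6×450×2256, 0.6×350×3712) + 1.0×450×256 = min(609.12, 779.52) + 115.2 = 724.32 kN. φR_n = 0.75 × 724.32 = 543.2 kN.
Governing: min(848.5, 959.0, 543.2) = 543.2 kN → block shear.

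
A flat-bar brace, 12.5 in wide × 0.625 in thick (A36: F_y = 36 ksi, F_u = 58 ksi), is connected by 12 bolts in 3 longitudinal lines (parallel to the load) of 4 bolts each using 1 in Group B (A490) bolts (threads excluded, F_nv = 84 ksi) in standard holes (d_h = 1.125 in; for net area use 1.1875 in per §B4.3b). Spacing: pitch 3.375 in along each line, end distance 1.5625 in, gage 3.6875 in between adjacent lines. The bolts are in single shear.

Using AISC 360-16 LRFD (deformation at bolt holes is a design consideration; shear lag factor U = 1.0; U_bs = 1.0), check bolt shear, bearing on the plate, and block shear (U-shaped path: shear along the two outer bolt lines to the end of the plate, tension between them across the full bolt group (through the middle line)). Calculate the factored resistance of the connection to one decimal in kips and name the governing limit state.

372.6 kips (block shear governs)

Bolt shear: A_b = π(1)²/4 = 0.7854 in². φR_n = 0.75 × 84 × 0.7854 × 12 × 1 = 593.8 kips.
Bearing (0.625 in plate, F_u = 58 ksi): end bolts L_c = 1.5625 − 1.125/2 = 1, R_n = min(1.2×1×0.625×58, 2.4×1×0.625×58) = 43.5 kips/bolt; interior L_c = 3.375 − 1.125 = 2.25, R_n = 87 kips/bolt. φR_n = 0.75 × (3×43.5 + 9×87) = 685.1 kips.
Block shear: shear path 2×[1.5625+3×3.375] = 2×11.6875 in, A_gv = 14.609, A_nv = 2×(11.6875 − 3.5×1.1875)×0.625 = 9.4141 in²; tension across gage: (7.375 − 2×1.1875)×0.625 = 3.125 in². R_n = min(0.6×58×9.4141, 0.6×36×14.609) + 1.0×58×3.125 = min(327.61, 315.55) + 181.25 = 496.8 kips. φR_n = 0.75 × 496.8 = 372.6 kips.
Governing: min(593.8, 685.1, 372.6) = 372.6 kips → block shear.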